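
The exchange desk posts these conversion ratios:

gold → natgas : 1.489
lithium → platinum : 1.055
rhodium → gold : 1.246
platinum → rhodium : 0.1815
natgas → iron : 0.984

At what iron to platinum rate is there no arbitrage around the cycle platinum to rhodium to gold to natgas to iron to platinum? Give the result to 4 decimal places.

3.0180

Known legs of the cycle: 0.1815 × 1.246 × 1.489 × 0.984 = 0.331348087224
For no arbitrage the full-cycle product must be 1, so the missing rate is 1 / 0.331348087224 ≈ 3.017974.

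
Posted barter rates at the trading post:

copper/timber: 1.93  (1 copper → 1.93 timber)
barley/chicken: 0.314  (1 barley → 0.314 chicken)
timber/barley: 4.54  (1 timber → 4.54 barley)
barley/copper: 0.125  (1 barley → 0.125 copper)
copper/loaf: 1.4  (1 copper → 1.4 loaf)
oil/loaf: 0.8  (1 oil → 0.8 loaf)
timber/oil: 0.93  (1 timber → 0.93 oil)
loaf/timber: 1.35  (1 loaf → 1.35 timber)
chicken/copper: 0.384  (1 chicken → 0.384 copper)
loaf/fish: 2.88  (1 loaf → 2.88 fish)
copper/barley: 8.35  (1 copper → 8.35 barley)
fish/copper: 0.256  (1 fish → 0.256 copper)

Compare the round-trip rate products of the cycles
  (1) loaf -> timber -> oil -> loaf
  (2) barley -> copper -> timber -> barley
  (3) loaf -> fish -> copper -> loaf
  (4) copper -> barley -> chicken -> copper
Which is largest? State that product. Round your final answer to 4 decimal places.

(1) 1.35 × 0.93 × 0.8 = 1.00440
(2) 0.125 × 1.93 × 4.54 = 1.09528
(3) 2.88 × 0.256 × 1.4 = 1.03219
(4) 8.35 × 0.314 × 0.384 = 1.00681
Highest is cycle (2) at 1.0953 (>1, arbitrage).

1.0953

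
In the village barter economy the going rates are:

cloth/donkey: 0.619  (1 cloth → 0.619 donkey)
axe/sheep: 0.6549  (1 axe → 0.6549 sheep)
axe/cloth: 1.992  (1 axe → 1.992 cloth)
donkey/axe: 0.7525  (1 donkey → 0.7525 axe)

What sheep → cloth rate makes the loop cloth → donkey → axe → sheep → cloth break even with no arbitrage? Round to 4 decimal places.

Known legs of the cycle: 0.619 × 0.7525 × 0.6549 = 0.30505078275
For no arbitrage the full-cycle product must be 1, so the missing rate is 1 / 0.30505078275 ≈ 3.278143.

3.2781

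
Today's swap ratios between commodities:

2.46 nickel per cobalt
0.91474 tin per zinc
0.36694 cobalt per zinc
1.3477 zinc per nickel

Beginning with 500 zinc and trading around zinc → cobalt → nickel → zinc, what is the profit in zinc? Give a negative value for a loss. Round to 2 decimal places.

500 zinc × 0.36694 = 183.47 cobalt
183.47 cobalt × 2.46 = 451.3362 nickel
451.3362 nickel × 1.3477 = 608.26579674 zinc
Net change: 608.26579674 − 500 = 108.26579674 zinc

108.27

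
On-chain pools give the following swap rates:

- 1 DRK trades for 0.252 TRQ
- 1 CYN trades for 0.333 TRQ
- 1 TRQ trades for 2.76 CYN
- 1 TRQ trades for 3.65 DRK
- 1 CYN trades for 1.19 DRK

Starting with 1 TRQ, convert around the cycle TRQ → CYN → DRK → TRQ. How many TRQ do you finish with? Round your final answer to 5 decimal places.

1 TRQ × 2.76 = 2.76 CYN
2.76 CYN × 1.19 = 3.2844 DRK
3.2844 DRK × 0.252 = 0.8276688 TRQ

0.82767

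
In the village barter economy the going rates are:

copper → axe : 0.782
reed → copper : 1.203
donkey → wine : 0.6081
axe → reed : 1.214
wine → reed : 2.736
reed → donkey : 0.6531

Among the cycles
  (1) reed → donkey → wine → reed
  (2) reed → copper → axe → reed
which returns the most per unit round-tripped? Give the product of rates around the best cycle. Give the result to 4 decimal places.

(1) 0.6531 × 0.6081 × 2.736 = 1.08660
(2) 1.203 × 0.782 × 1.214 = 1.14207
Highest is cycle (2) at 1.1421 (>1, arbitrage).

1.1421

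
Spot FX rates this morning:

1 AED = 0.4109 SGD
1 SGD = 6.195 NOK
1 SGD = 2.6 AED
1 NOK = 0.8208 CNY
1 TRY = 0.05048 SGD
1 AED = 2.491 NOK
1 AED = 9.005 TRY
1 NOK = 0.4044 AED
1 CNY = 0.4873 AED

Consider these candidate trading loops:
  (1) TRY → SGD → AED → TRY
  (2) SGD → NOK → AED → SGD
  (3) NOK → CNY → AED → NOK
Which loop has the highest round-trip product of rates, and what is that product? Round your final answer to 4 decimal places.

1.1819

(1) 0.05048 × 2.6 × 9.005 = 1.18189
(2) 6.195 × 0.4044 × 0.4109 = 1.02941
(3) 0.8208 × 0.4873 × 2.491 = 0.99634
Highest is cycle (1) at 1.1819 (>1, arbitrage).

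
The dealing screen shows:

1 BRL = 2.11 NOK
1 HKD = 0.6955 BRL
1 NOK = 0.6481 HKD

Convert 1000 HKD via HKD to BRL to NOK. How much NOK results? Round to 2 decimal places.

1467.51

1000 HKD × 0.6955 = 695.5 BRL
695.5 BRL × 2.11 = 1467.505 NOK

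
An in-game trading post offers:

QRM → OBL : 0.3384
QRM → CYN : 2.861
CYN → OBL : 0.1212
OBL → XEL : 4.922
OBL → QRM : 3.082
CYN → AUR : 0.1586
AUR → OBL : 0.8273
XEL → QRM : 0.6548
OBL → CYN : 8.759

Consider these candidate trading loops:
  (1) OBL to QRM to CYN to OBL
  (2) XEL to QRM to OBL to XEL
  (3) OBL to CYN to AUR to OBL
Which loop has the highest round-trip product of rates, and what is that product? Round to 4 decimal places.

(1) 3.082 × 2.861 × 0.1212 = 1.06869
(2) 0.6548 × 0.3384 × 4.922 = 1.09064
(3) 8.759 × 0.1586 × 0.8273 = 1.14927
Highest is cycle (3) at 1.1493 (>1, arbitrage).

1.1493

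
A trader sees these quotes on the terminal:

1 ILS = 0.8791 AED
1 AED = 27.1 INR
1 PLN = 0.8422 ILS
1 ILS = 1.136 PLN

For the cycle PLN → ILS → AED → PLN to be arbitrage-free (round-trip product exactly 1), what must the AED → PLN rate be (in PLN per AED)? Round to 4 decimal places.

Known legs of the cycle: 0.8422 × 0.8791 = 0.74037802
For no arbitrage the full-cycle product must be 1, so the missing rate is 1 / 0.74037802 ≈ 1.350661.

1.3507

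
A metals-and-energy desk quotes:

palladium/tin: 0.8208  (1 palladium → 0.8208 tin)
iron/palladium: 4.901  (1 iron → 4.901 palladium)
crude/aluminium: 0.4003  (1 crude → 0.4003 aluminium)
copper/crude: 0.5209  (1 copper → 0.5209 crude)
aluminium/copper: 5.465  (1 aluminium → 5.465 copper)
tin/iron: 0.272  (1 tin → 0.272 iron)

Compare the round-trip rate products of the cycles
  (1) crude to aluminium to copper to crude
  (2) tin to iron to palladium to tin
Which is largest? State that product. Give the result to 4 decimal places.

1.1395

(1) 0.4003 × 5.465 × 0.5209 = 1.13954
(2) 0.272 × 4.901 × 0.8208 = 1.09419
Highest is cycle (1) at 1.1395 (>1, arbitrage).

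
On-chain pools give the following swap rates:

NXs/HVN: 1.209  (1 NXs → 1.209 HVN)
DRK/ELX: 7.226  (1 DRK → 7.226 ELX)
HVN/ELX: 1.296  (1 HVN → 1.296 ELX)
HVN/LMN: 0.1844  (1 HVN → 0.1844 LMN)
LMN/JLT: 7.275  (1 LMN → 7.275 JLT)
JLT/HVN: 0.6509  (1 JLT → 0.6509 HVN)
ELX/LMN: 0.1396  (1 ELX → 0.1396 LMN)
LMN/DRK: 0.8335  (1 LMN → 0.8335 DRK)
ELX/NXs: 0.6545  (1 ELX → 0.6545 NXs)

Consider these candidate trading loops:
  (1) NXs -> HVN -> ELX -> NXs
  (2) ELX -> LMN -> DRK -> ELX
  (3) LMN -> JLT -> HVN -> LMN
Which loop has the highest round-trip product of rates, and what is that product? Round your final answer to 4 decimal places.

(1) 1.209 × 1.296 × 0.6545 = 1.02551
(2) 0.1396 × 0.8335 × 7.226 = 0.84079
(3) 7.275 × 0.6509 × 0.1844 = 0.87319
Highest is cycle (1) at 1.0255 (>1, arbitrage).

1.0255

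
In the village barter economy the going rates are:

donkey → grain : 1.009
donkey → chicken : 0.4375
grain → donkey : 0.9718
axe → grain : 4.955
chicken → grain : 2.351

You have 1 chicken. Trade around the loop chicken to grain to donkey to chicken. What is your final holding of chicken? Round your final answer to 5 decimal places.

0.99956

1 chicken × 2.351 = 2.351 grain
2.351 grain × 0.9718 = 2.2847018 donkey
2.2847018 donkey × 0.4375 = 0.9995570375 chicken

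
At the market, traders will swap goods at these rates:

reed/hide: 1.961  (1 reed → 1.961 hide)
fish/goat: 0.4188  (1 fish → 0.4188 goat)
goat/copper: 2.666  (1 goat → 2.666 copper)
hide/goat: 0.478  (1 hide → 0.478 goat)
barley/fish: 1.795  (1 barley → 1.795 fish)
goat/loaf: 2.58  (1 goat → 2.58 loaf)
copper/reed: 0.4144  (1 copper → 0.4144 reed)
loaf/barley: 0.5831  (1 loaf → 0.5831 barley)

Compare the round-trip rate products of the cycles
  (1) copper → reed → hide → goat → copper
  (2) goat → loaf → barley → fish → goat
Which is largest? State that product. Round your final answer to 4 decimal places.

(1) 0.4144 × 1.961 × 0.478 × 2.666 = 1.03558
(2) 2.58 × 0.5831 × 1.795 × 0.4188 = 1.13093
Highest is cycle (2) at 1.1309 (>1, arbitrage).

1.1309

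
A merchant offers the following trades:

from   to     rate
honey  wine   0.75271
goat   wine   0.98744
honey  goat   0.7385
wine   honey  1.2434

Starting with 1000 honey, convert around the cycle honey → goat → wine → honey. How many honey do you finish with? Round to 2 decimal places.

1000 honey × 0.7385 = 738.5 goat
738.5 goat × 0.98744 = 729.22444 wine
729.22444 wine × 1.2434 = 906.717668696 honey

906.72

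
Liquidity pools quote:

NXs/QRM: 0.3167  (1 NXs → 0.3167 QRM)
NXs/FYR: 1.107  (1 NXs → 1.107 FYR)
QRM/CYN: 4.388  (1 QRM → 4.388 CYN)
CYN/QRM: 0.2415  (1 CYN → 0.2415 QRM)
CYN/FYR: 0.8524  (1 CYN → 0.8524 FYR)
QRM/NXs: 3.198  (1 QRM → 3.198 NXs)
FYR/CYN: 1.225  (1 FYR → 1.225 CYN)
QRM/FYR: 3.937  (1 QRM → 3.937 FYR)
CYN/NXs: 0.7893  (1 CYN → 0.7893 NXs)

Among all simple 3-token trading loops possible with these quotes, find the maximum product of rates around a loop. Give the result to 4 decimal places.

1.1647

FYR→CYN→QRM→FYR: 1.225 × 0.2415 × 3.937 = 1.16471
CYN→NXs→QRM→CYN: 0.7893 × 0.3167 × 4.388 = 1.09687
FYR→CYN→NXs→FYR: 1.225 × 0.7893 × 1.107 = 1.07035
Maximum is FYR→CYN→QRM→FYR at 1.1647; arbitrage exists.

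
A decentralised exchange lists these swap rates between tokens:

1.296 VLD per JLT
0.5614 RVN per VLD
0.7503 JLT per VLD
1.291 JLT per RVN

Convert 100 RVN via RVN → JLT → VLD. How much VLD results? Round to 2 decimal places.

100 RVN × 1.291 = 129.1 JLT
129.1 JLT × 1.296 = 167.3136 VLD

167.31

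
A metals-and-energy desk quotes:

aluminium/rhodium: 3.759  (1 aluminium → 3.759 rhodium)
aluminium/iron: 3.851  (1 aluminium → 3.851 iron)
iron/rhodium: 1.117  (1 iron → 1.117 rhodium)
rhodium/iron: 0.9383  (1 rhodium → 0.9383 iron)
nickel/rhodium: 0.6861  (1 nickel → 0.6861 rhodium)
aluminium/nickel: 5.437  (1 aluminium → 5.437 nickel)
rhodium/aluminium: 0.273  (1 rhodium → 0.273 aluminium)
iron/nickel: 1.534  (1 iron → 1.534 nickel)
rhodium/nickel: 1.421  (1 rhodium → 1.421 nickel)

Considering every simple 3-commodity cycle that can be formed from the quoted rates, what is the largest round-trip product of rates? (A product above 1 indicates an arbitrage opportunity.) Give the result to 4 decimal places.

1.1743

rhodium→aluminium→iron→rhodium: 0.273 × 3.851 × 1.117 = 1.17433
nickel→rhodium→aluminium→nickel: 0.6861 × 0.273 × 5.437 = 1.01838
nickel→rhodium→iron→nickel: 0.6861 × 0.9383 × 1.534 = 0.98754
Maximum is rhodium→aluminium→iron→rhodium at 1.1743; arbitrage exists.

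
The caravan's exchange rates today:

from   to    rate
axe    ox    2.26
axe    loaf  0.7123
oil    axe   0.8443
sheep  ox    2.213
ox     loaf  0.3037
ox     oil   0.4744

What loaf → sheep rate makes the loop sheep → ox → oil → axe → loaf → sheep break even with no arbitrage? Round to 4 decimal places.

Known legs of the cycle: 2.213 × 0.4744 × 0.8443 × 0.7123 = 0.631372741360808
For no arbitrage the full-cycle product must be 1, so the missing rate is 1 / 0.631372741360808 ≈ 1.583850.

1.5839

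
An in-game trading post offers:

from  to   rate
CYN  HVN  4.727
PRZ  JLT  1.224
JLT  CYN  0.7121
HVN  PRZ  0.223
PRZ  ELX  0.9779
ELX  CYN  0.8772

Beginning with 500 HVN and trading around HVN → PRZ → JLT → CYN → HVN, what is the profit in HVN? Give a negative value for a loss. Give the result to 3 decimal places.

-40.609

500 HVN × 0.223 = 111.5 PRZ
111.5 PRZ × 1.224 = 136.476 JLT
136.476 JLT × 0.7121 = 97.1845596 CYN
97.1845596 CYN × 4.727 = 459.3914132292 HVN
Net change: 459.3914132292 − 500 = -40.6085867708 HVN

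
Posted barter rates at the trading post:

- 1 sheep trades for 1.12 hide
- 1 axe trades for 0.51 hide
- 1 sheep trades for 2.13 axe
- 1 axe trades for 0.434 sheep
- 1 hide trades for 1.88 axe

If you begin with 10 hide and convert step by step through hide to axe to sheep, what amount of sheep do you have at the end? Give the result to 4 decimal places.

8.1592

10 hide × 1.88 = 18.8 axe
18.8 axe × 0.434 = 8.1592 sheep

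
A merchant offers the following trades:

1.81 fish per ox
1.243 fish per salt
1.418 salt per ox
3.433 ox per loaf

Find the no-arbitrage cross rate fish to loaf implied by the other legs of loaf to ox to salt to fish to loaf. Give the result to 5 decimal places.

0.16526

Known legs of the cycle: 3.433 × 1.418 × 1.243 = 6.050916542
For no arbitrage the full-cycle product must be 1, so the missing rate is 1 / 6.050916542 ≈ 0.1652642.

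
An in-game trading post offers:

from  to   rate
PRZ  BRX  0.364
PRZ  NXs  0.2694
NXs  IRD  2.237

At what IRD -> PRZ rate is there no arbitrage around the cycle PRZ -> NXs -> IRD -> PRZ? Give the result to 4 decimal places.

Known legs of the cycle: 0.2694 × 2.237 = 0.6026478
For no arbitrage the full-cycle product must be 1, so the missing rate is 1 / 0.6026478 ≈ 1.659344.

1.6593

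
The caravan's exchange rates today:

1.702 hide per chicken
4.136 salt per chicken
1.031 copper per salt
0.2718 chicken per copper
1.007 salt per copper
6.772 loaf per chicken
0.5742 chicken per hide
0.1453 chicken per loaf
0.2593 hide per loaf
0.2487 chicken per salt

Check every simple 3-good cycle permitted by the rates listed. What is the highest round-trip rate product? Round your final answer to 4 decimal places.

chicken→salt→copper→chicken: 4.136 × 1.031 × 0.2718 = 1.15901
hide→chicken→loaf→hide: 0.5742 × 6.772 × 0.2593 = 1.00828
Maximum is chicken→salt→copper→chicken at 1.1590; arbitrage exists.

1.1590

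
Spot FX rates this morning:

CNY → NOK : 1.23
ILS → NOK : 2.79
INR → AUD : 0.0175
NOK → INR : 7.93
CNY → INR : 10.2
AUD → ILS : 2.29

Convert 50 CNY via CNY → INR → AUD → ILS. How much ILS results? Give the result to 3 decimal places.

50 CNY × 10.2 = 510 INR
510 INR × 0.0175 = 8.925 AUD
8.925 AUD × 2.29 = 20.43825 ILS

20.438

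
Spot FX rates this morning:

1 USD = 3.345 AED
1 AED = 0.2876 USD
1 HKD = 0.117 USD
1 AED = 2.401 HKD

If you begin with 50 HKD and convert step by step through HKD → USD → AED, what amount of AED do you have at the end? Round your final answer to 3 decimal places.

19.568

50 HKD × 0.117 = 5.85 USD
5.85 USD × 3.345 = 19.56825 AED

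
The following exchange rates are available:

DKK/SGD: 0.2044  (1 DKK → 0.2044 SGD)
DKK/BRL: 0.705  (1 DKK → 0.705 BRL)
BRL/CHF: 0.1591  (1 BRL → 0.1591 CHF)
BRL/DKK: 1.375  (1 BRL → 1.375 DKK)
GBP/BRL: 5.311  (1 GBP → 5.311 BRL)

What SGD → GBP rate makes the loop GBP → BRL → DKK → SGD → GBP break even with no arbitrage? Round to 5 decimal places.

Known legs of the cycle: 5.311 × 1.375 × 0.2044 = 1.49265655
For no arbitrage the full-cycle product must be 1, so the missing rate is 1 / 1.49265655 ≈ 0.6699465.

0.66995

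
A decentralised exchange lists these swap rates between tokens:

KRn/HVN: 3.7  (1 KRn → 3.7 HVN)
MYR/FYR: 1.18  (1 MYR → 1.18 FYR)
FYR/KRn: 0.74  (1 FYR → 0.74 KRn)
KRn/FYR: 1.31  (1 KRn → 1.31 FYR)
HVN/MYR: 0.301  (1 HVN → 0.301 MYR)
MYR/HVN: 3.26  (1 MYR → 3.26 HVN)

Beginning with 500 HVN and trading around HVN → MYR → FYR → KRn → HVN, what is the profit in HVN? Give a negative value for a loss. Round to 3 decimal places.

-13.759

500 HVN × 0.301 = 150.5 MYR
150.5 MYR × 1.18 = 177.59 FYR
177.59 FYR × 0.74 = 131.4166 KRn
131.4166 KRn × 3.7 = 486.24142 HVN
Net change: 486.24142 − 500 = -13.75858 HVN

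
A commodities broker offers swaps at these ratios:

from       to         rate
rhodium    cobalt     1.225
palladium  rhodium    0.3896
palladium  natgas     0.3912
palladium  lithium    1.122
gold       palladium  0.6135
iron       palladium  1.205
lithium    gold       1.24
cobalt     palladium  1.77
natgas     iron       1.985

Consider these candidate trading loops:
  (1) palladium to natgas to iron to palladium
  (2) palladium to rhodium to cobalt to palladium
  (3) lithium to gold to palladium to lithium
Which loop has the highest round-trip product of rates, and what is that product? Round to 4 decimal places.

0.9357

(1) 0.3912 × 1.985 × 1.205 = 0.93572
(2) 0.3896 × 1.225 × 1.77 = 0.84475
(3) 1.24 × 0.6135 × 1.122 = 0.85355
Highest is cycle (1) at 0.9357 (≤1, no arbitrage).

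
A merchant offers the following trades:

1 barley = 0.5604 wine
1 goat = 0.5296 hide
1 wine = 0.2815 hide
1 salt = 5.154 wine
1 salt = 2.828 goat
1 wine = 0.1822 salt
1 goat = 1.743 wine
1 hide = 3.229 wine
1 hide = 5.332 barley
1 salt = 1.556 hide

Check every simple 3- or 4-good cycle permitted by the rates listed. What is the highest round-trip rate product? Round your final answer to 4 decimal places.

salt→hide→wine→salt: 1.556 × 3.229 × 0.1822 = 0.91543
salt→goat→wine→salt: 2.828 × 1.743 × 0.1822 = 0.89810
salt→goat→hide→wine→salt: 2.828 × 0.5296 × 3.229 × 0.1822 = 0.88114
barley→wine→salt→hide→barley: 0.5604 × 0.1822 × 1.556 × 5.332 = 0.84712
barley→wine→hide→barley: 0.5604 × 0.2815 × 5.332 = 0.84114
Maximum is salt→hide→wine→salt at 0.9154; no arbitrage — every cycle loses value.

0.9154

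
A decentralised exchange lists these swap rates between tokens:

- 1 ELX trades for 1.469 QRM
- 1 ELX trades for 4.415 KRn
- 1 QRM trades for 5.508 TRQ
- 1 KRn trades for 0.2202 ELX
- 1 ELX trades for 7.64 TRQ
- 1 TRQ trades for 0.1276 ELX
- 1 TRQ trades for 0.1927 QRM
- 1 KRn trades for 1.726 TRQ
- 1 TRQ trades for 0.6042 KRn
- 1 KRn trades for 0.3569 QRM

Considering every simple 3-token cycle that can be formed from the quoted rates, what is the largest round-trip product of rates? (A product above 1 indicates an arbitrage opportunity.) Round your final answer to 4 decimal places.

1.1877

TRQ→KRn→QRM→TRQ: 0.6042 × 0.3569 × 5.508 = 1.18774
TRQ→ELX→QRM→TRQ: 0.1276 × 1.469 × 5.508 = 1.03244
TRQ→KRn→ELX→TRQ: 0.6042 × 0.2202 × 7.64 = 1.01646
TRQ→ELX→KRn→TRQ: 0.1276 × 4.415 × 1.726 = 0.97235
Maximum is TRQ→KRn→QRM→TRQ at 1.1877; arbitrage exists.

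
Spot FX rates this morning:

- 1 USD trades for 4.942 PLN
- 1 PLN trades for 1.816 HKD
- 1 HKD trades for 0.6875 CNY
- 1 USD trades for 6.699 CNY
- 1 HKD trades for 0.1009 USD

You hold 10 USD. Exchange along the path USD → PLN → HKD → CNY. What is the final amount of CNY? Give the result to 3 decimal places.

61.701

10 USD × 4.942 = 49.42 PLN
49.42 PLN × 1.816 = 89.74672 HKD
89.74672 HKD × 0.6875 = 61.70087 CNY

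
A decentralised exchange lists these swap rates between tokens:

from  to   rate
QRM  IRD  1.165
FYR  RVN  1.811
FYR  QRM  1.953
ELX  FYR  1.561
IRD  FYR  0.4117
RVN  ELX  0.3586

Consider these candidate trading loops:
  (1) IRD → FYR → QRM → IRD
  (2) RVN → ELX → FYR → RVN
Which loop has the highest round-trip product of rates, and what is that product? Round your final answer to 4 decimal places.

(1) 0.4117 × 1.953 × 1.165 = 0.93672
(2) 0.3586 × 1.561 × 1.811 = 1.01375
Highest is cycle (2) at 1.0138 (>1, arbitrage).

1.0138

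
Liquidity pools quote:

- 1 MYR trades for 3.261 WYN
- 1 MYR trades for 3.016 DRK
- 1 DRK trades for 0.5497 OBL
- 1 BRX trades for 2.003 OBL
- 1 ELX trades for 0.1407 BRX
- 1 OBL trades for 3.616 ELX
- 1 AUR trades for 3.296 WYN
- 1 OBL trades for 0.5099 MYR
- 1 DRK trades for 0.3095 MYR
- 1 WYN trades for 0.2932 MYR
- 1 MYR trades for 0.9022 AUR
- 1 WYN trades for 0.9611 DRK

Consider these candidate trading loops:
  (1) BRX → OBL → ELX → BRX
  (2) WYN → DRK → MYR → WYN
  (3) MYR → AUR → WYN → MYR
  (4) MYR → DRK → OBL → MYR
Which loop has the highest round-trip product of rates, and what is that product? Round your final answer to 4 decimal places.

1.0191

(1) 2.003 × 3.616 × 0.1407 = 1.01907
(2) 0.9611 × 0.3095 × 3.261 = 0.97002
(3) 0.9022 × 3.296 × 0.2932 = 0.87187
(4) 3.016 × 0.5497 × 0.5099 = 0.84536
Highest is cycle (1) at 1.0191 (>1, arbitrage).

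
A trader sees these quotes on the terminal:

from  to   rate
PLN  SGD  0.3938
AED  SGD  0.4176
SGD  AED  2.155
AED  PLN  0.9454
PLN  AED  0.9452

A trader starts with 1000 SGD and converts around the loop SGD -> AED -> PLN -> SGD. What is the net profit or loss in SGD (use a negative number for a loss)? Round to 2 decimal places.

1000 SGD × 2.155 = 2155 AED
2155 AED × 0.9454 = 2037.337 PLN
2037.337 PLN × 0.3938 = 802.3033106 SGD
Net change: 802.3033106 − 1000 = -197.6966894 SGD

-197.70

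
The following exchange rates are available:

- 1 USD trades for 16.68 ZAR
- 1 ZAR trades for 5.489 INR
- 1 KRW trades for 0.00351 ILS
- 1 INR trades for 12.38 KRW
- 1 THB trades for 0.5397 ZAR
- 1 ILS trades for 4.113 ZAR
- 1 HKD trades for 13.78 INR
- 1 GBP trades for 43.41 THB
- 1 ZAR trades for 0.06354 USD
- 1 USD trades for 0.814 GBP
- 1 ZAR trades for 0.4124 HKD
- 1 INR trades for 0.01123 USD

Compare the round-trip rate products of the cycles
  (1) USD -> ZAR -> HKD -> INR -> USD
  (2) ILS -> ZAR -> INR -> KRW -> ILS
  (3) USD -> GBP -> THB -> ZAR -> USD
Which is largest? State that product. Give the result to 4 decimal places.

(1) 16.68 × 0.4124 × 13.78 × 0.01123 = 1.06450
(2) 4.113 × 5.489 × 12.38 × 0.00351 = 0.98102
(3) 0.814 × 43.41 × 0.5397 × 0.06354 = 1.21175
Highest is cycle (3) at 1.2118 (>1, arbitrage).

1.2118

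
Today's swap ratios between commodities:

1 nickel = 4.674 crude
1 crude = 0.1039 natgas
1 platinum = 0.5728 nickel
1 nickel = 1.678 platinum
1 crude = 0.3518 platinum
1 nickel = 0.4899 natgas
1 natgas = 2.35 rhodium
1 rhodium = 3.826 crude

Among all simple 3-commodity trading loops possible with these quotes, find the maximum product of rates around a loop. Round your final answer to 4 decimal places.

nickel→crude→platinum→nickel: 4.674 × 0.3518 × 0.5728 = 0.94186
natgas→rhodium→crude→natgas: 2.35 × 3.826 × 0.1039 = 0.93418
Maximum is nickel→crude→platinum→nickel at 0.9419; no arbitrage — every cycle loses value.

0.9419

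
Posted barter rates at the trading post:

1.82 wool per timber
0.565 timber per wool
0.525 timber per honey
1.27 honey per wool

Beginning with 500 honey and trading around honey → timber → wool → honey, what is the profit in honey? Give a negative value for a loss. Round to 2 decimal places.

106.74

500 honey × 0.525 = 262.5 timber
262.5 timber × 1.82 = 477.75 wool
477.75 wool × 1.27 = 606.7425 honey
Net change: 606.7425 − 500 = 106.7425 honey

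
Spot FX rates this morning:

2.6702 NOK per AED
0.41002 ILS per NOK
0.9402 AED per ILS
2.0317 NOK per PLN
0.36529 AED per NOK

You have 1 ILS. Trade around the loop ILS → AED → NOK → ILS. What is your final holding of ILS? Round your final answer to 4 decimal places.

1 ILS × 0.9402 = 0.9402 AED
0.9402 AED × 2.6702 = 2.51052204 NOK
2.51052204 NOK × 0.41002 = 1.0293642468408 ILS

1.0294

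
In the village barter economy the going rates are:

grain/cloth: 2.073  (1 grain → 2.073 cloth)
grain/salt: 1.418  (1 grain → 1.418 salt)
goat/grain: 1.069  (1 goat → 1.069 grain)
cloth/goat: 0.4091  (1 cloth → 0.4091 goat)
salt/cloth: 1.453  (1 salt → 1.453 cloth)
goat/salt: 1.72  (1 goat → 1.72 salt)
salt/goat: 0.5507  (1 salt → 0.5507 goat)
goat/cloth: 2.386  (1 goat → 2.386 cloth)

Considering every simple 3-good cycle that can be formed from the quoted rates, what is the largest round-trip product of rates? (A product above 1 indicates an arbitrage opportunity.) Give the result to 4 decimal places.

1.0224

cloth→goat→salt→cloth: 0.4091 × 1.72 × 1.453 = 1.02241
cloth→goat→grain→cloth: 0.4091 × 1.069 × 2.073 = 0.90658
goat→grain→salt→goat: 1.069 × 1.418 × 0.5507 = 0.83477
Maximum is cloth→goat→salt→cloth at 1.0224; arbitrage exists.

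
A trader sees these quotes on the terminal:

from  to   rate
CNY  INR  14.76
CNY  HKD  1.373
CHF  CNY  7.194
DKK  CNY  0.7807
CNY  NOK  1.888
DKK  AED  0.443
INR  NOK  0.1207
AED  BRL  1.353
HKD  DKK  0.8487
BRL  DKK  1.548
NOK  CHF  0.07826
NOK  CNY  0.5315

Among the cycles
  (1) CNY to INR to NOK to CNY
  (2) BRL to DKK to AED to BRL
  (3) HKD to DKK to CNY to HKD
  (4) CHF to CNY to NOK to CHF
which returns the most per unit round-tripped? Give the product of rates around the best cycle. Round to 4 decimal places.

(1) 14.76 × 0.1207 × 0.5315 = 0.94688
(2) 1.548 × 0.443 × 1.353 = 0.92784
(3) 0.8487 × 0.7807 × 1.373 = 0.90972
(4) 7.194 × 1.888 × 0.07826 = 1.06295
Highest is cycle (4) at 1.0629 (>1, arbitrage).

1.0629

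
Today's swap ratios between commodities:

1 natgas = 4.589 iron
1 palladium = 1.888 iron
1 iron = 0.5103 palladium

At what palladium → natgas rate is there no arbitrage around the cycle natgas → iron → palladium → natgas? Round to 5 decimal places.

0.42703

Known legs of the cycle: 4.589 × 0.5103 = 2.3417667
For no arbitrage the full-cycle product must be 1, so the missing rate is 1 / 2.3417667 ≈ 0.4270280.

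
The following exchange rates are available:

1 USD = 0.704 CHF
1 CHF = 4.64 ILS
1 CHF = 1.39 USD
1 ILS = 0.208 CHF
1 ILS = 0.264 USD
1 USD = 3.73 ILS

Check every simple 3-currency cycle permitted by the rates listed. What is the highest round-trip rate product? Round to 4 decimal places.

1.0784

USD→ILS→CHF→USD: 3.73 × 0.208 × 1.39 = 1.07842
USD→CHF→ILS→USD: 0.704 × 4.64 × 0.264 = 0.86237
Maximum is USD→ILS→CHF→USD at 1.0784; arbitrage exists.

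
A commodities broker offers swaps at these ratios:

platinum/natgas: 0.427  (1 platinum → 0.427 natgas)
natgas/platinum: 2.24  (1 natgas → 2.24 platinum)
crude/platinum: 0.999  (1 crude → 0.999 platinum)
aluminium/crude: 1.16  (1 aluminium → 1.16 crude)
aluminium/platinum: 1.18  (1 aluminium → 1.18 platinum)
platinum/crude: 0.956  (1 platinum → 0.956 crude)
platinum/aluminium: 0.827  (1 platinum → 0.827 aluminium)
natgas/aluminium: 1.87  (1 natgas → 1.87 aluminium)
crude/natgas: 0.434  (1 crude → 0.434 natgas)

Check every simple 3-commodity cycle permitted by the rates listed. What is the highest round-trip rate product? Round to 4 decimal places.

aluminium→crude→platinum→aluminium: 1.16 × 0.999 × 0.827 = 0.95836
natgas→aluminium→platinum→natgas: 1.87 × 1.18 × 0.427 = 0.94222
natgas→aluminium→crude→natgas: 1.87 × 1.16 × 0.434 = 0.94143
natgas→platinum→crude→natgas: 2.24 × 0.956 × 0.434 = 0.92938
Maximum is aluminium→crude→platinum→aluminium at 0.9584; no arbitrage — every cycle loses value.

0.9584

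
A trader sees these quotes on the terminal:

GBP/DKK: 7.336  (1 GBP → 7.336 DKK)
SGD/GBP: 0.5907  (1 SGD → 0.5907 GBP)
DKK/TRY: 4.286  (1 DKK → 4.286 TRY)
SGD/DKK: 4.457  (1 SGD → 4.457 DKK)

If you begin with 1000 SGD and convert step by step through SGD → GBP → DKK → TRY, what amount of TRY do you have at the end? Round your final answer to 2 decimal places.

1000 SGD × 0.5907 = 590.7 GBP
590.7 GBP × 7.336 = 4333.3752 DKK
4333.3752 DKK × 4.286 = 18572.8461072 TRY

18572.85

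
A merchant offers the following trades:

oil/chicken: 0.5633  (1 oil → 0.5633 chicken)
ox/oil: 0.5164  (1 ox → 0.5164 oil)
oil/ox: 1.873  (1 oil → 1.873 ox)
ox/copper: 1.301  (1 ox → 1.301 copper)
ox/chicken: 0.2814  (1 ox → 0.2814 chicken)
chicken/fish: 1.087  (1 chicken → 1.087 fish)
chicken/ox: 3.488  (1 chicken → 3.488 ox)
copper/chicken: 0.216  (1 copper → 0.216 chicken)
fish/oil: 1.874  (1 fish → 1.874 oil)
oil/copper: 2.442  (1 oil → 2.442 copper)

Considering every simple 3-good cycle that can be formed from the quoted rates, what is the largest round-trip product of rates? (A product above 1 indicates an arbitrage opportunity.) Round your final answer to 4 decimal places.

chicken→fish→oil→chicken: 1.087 × 1.874 × 0.5633 = 1.14746
chicken→ox→oil→chicken: 3.488 × 0.5164 × 0.5633 = 1.01462
chicken→ox→copper→chicken: 3.488 × 1.301 × 0.216 = 0.98018
Maximum is chicken→fish→oil→chicken at 1.1475; arbitrage exists.

1.1475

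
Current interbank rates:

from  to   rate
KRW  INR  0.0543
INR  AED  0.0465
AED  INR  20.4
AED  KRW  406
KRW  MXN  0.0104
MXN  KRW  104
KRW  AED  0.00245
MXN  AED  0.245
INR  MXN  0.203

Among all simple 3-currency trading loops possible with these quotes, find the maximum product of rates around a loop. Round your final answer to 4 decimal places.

MXN→KRW→INR→MXN: 104 × 0.0543 × 0.203 = 1.14638
MXN→AED→KRW→MXN: 0.245 × 406 × 0.0104 = 1.03449
AED→KRW→INR→AED: 406 × 0.0543 × 0.0465 = 1.02513
MXN→AED→INR→MXN: 0.245 × 20.4 × 0.203 = 1.01459
Maximum is MXN→KRW→INR→MXN at 1.1464; arbitrage exists.

1.1464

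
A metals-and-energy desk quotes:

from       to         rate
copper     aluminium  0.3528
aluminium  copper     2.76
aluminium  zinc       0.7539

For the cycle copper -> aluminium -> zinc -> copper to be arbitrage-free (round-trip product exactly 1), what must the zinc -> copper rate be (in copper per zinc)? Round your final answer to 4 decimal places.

3.7597

Known legs of the cycle: 0.3528 × 0.7539 = 0.26597592
For no arbitrage the full-cycle product must be 1, so the missing rate is 1 / 0.26597592 ≈ 3.759739.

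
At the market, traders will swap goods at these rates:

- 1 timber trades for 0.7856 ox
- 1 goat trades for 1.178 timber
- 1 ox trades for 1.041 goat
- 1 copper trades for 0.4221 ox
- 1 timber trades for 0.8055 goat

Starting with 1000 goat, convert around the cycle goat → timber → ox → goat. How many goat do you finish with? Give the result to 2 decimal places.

1000 goat × 1.178 = 1178 timber
1178 timber × 0.7856 = 925.4368 ox
925.4368 ox × 1.041 = 963.3797088 goat

963.38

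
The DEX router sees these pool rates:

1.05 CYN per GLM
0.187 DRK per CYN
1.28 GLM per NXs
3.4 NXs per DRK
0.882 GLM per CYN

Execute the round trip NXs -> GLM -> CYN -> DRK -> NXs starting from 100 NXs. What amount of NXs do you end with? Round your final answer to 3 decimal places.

85.452

100 NXs × 1.28 = 128 GLM
128 GLM × 1.05 = 134.4 CYN
134.4 CYN × 0.187 = 25.1328 DRK
25.1328 DRK × 3.4 = 85.45152 NXs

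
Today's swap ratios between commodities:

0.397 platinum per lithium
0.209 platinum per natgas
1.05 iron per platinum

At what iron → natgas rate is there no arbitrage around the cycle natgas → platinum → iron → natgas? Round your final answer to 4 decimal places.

4.5568

Known legs of the cycle: 0.209 × 1.05 = 0.21945
For no arbitrage the full-cycle product must be 1, so the missing rate is 1 / 0.21945 ≈ 4.556847.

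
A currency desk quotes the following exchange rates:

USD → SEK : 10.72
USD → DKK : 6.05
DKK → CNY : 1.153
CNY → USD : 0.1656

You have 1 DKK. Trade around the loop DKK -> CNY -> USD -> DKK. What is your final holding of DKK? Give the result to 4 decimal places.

1 DKK × 1.153 = 1.153 CNY
1.153 CNY × 0.1656 = 0.1909368 USD
0.1909368 USD × 6.05 = 1.15516764 DKK

1.1552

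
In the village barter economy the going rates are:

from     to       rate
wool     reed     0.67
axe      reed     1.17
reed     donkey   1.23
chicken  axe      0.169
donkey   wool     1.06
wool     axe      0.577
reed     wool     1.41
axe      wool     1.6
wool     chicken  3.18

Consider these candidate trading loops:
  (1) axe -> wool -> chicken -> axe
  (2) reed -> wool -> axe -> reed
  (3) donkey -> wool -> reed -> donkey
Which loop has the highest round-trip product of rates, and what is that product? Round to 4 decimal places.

(1) 1.6 × 3.18 × 0.169 = 0.85987
(2) 1.41 × 0.577 × 1.17 = 0.95188
(3) 1.06 × 0.67 × 1.23 = 0.87355
Highest is cycle (2) at 0.9519 (≤1, no arbitrage).

0.9519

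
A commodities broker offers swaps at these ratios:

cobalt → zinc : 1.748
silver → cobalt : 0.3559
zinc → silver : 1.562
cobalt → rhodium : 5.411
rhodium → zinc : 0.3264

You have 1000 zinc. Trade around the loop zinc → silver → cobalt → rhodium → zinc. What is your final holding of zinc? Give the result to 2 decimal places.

1000 zinc × 1.562 = 1562 silver
1562 silver × 0.3559 = 555.9158 cobalt
555.9158 cobalt × 5.411 = 3008.0603938 rhodium
3008.0603938 rhodium × 0.3264 = 981.83091253632 zinc

981.83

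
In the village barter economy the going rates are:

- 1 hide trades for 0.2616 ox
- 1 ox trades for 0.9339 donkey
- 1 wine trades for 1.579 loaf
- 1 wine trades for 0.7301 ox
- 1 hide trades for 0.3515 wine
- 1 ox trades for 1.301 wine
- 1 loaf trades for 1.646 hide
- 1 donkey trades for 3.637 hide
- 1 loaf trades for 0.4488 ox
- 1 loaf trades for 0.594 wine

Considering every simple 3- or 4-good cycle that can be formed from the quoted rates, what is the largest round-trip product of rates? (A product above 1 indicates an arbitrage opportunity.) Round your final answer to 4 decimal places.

0.9220

loaf→ox→wine→loaf: 0.4488 × 1.301 × 1.579 = 0.92196
loaf→hide→wine→loaf: 1.646 × 0.3515 × 1.579 = 0.91356
donkey→hide→ox→donkey: 3.637 × 0.2616 × 0.9339 = 0.88855
loaf→hide→ox→wine→loaf: 1.646 × 0.2616 × 1.301 × 1.579 = 0.88456
wine→ox→donkey→hide→wine: 0.7301 × 0.9339 × 3.637 × 0.3515 = 0.87167
Maximum is loaf→ox→wine→loaf at 0.9220; no arbitrage — every cycle loses value.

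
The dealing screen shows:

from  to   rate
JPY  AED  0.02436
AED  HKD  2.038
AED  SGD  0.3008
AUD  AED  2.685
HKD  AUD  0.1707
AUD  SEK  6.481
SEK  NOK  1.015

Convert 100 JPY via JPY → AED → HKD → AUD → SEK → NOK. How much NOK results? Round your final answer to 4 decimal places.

100 JPY × 0.02436 = 2.436 AED
2.436 AED × 2.038 = 4.964568 HKD
4.964568 HKD × 0.1707 = 0.8474517576 AUD
0.8474517576 AUD × 6.481 = 5.4923348410056 SEK
5.4923348410056 SEK × 1.015 = 5.574719863620684 NOK

5.5747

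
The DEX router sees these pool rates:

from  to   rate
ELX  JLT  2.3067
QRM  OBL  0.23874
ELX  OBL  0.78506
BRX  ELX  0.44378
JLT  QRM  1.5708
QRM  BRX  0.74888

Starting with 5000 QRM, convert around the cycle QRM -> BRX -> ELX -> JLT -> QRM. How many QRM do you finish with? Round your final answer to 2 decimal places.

6020.91

5000 QRM × 0.74888 = 3744.4 BRX
3744.4 BRX × 0.44378 = 1661.689832 ELX
1661.689832 ELX × 2.3067 = 3833.0199354744 JLT
3833.0199354744 JLT × 1.5708 = 6020.90771464318752 QRM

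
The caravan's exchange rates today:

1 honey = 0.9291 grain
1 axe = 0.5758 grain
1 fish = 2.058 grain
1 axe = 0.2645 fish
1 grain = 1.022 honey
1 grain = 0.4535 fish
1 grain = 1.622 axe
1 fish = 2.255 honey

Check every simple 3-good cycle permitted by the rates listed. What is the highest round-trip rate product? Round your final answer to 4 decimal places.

0.9501

fish→honey→grain→fish: 2.255 × 0.9291 × 0.4535 = 0.95014
axe→fish→grain→axe: 0.2645 × 2.058 × 1.622 = 0.88292
Maximum is fish→honey→grain→fish at 0.9501; no arbitrage — every cycle loses value.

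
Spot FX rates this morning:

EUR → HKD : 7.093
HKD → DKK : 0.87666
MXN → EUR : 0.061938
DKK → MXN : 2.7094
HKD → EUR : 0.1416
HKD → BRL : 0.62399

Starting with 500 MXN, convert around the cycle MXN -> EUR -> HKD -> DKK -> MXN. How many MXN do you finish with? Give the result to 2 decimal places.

521.75

500 MXN × 0.061938 = 30.969 EUR
30.969 EUR × 7.093 = 219.663117 HKD
219.663117 HKD × 0.87666 = 192.56986814922 DKK
192.56986814922 DKK × 2.7094 = 521.748800763496668 MXN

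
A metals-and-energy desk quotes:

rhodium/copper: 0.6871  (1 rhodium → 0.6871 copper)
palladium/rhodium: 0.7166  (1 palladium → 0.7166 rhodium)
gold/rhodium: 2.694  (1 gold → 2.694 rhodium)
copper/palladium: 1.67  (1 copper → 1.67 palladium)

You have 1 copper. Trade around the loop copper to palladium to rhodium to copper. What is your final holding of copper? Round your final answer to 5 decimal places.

1 copper × 1.67 = 1.67 palladium
1.67 palladium × 0.7166 = 1.196722 rhodium
1.196722 rhodium × 0.6871 = 0.8222676862 copper

0.82227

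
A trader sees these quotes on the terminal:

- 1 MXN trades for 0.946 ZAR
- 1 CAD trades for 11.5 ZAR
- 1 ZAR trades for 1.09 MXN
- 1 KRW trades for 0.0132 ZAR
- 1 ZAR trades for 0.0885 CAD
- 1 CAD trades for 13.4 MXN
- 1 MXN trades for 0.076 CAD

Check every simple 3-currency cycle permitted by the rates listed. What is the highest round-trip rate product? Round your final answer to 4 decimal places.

CAD→MXN→ZAR→CAD: 13.4 × 0.946 × 0.0885 = 1.12186
CAD→ZAR→MXN→CAD: 11.5 × 1.09 × 0.076 = 0.95266
Maximum is CAD→MXN→ZAR→CAD at 1.1219; arbitrage exists.

1.1219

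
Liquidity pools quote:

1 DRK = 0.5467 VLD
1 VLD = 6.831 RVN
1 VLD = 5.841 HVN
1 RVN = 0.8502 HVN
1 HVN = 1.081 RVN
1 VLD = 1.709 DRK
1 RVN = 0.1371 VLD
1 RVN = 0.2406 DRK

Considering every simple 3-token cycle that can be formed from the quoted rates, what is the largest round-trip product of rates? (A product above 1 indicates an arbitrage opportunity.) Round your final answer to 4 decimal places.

0.8985

VLD→RVN→DRK→VLD: 6.831 × 0.2406 × 0.5467 = 0.89852
VLD→HVN→RVN→VLD: 5.841 × 1.081 × 0.1371 = 0.86567
Maximum is VLD→RVN→DRK→VLD at 0.8985; no arbitrage — every cycle loses value.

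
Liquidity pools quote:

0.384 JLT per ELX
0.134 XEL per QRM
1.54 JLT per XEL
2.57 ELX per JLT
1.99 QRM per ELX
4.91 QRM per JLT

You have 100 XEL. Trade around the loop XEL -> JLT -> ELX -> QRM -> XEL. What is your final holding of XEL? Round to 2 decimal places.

100 XEL × 1.54 = 154 JLT
154 JLT × 2.57 = 395.78 ELX
395.78 ELX × 1.99 = 787.6022 QRM
787.6022 QRM × 0.134 = 105.5386948 XEL

105.54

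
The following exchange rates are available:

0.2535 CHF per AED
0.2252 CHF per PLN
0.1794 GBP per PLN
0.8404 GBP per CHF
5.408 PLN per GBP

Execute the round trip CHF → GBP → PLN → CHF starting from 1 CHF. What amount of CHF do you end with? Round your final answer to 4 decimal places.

1 CHF × 0.8404 = 0.8404 GBP
0.8404 GBP × 5.408 = 4.5448832 PLN
4.5448832 PLN × 0.2252 = 1.02350769664 CHF

1.0235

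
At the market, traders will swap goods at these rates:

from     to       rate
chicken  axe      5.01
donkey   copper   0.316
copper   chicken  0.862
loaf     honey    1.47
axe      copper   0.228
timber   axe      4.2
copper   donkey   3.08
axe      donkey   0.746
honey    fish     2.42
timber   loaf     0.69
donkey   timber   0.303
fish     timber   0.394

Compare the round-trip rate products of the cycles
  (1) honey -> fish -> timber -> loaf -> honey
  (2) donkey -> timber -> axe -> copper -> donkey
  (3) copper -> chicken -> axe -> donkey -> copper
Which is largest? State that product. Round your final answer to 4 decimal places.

(1) 2.42 × 0.394 × 0.69 × 1.47 = 0.96711
(2) 0.303 × 4.2 × 0.228 × 3.08 = 0.89367
(3) 0.862 × 5.01 × 0.746 × 0.316 = 1.01805
Highest is cycle (3) at 1.0181 (>1, arbitrage).

1.0181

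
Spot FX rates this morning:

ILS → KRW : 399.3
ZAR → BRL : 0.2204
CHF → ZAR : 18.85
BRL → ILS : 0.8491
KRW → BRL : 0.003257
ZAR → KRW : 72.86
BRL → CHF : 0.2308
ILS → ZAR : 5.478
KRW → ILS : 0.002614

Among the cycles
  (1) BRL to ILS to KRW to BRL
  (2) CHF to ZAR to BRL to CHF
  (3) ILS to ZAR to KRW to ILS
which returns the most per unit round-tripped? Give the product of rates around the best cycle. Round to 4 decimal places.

1.1043

(1) 0.8491 × 399.3 × 0.003257 = 1.10427
(2) 18.85 × 0.2204 × 0.2308 = 0.95887
(3) 5.478 × 72.86 × 0.002614 = 1.04332
Highest is cycle (1) at 1.1043 (>1, arbitrage).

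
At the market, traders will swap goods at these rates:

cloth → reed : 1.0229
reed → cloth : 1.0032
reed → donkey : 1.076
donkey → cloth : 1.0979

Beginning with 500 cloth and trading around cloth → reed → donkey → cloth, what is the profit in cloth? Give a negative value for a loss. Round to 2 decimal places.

500 cloth × 1.0229 = 511.45 reed
511.45 reed × 1.076 = 550.3202 donkey
550.3202 donkey × 1.0979 = 604.19654758 cloth
Net change: 604.19654758 − 500 = 104.19654758 cloth

104.20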